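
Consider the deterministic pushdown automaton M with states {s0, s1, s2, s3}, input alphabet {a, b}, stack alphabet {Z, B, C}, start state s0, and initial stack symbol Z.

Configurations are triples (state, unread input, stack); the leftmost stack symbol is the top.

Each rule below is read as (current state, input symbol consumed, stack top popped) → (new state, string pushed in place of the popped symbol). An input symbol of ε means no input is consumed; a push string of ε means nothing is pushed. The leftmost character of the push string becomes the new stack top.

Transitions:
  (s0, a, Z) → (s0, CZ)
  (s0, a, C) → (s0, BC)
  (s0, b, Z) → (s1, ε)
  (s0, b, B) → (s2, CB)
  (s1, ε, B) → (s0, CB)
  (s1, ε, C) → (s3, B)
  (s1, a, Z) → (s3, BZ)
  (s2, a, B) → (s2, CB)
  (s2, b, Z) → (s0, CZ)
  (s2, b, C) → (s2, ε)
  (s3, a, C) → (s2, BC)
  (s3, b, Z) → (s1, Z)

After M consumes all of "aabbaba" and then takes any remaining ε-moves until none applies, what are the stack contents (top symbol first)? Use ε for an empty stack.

(s0, aabbaba, Z) ⊢ (s0, abbaba, CZ) ⊢ (s0, bbaba, BCZ) ⊢ (s2, baba, CBCZ) ⊢ (s2, aba, BCZ) ⊢ (s2, ba, CBCZ) ⊢ (s2, a, BCZ) ⊢ (s2, ε, CBCZ)
All input consumed in state s2 with stack CBCZ.

CBCZ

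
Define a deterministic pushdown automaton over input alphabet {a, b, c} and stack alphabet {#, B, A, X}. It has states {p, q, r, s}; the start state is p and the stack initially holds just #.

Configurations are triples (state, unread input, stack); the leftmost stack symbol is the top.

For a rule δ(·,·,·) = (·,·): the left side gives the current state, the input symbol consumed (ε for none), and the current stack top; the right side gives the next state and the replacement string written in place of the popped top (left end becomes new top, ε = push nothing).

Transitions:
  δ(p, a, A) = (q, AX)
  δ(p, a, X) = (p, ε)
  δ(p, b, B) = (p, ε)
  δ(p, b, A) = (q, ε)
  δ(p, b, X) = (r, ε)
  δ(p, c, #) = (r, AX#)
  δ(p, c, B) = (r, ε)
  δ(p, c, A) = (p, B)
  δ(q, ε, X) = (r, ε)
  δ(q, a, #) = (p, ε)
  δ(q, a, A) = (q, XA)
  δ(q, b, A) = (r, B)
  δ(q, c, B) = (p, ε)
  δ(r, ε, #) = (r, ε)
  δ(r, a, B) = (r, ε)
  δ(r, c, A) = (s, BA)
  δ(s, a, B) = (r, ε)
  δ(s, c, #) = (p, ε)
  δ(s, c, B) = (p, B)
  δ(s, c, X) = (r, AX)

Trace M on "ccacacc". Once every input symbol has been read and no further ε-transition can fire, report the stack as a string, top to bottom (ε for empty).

BAX#

(p, ccacacc, #)
  read c, top #: go to r, push AX# → (r, cacacc, AX#)
  read c, top A: go to s, push BA → (s, acacc, BAX#)
  read a, top B: go to r, push ε → (r, cacc, AX#)
  read c, top A: go to s, push BA → (s, acc, BAX#)
  read a, top B: go to r, push ε → (r, cc, AX#)
  read c, top A: go to s, push BA → (s, c, BAX#)
  read c, top B: go to p, push B → (p, ε, BAX#)
All input consumed in state p with stack BAX#.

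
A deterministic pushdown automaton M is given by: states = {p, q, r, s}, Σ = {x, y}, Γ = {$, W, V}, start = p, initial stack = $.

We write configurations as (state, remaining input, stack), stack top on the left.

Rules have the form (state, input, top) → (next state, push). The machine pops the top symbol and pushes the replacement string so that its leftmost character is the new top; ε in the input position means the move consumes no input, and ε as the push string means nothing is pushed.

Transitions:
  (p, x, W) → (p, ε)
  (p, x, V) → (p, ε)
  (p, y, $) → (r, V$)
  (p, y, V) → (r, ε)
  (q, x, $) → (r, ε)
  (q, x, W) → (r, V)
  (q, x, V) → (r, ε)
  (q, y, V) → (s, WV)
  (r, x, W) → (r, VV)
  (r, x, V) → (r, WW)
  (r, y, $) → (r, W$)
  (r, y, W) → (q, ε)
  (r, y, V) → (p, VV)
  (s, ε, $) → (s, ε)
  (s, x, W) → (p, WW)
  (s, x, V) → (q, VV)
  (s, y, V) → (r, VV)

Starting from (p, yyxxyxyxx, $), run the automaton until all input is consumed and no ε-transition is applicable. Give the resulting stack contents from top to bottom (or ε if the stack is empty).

WW$

(p, yyxxyxyxx, $)
  read y, top $: go to r, push V$ → (r, yxxyxyxx, V$)
  read y, top V: go to p, push VV → (p, xxyxyxx, VV$)
  read x, top V: go to p, push ε → (p, xyxyxx, V$)
  read x, top V: go to p, push ε → (p, yxyxx, $)
  read y, top $: go to r, push V$ → (r, xyxx, V$)
  read x, top V: go to r, push WW → (r, yxx, WW$)
  read y, top W: go to q, push ε → (q, xx, W$)
  read x, top W: go to r, push V → (r, x, V$)
  read x, top V: go to r, push WW → (r, ε, WW$)
All input consumed in state r with stack WW$.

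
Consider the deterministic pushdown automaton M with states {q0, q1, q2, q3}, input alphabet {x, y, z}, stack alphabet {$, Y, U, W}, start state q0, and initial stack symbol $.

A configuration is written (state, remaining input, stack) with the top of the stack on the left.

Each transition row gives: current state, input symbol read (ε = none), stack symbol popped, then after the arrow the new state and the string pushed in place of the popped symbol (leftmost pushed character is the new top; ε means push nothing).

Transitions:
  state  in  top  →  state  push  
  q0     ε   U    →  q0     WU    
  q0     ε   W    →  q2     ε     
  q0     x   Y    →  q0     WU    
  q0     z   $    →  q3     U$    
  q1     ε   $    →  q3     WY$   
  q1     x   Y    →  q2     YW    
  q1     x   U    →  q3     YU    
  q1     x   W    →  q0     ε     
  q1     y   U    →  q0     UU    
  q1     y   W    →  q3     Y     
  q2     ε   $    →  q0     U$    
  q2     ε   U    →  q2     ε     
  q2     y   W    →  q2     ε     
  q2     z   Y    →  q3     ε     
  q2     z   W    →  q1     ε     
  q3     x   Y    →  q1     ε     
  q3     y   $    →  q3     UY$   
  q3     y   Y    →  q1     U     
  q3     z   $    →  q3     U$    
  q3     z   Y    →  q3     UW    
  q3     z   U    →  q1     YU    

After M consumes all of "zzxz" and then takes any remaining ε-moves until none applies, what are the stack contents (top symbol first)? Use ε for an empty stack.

WU$

(q0, zzxz, $)
  read z, top $: go to q3, push U$ → (q3, zxz, U$)
  read z, top U: go to q1, push YU → (q1, xz, YU$)
  read x, top Y: go to q2, push YW → (q2, z, YWU$)
  read z, top Y: go to q3, push ε → (q3, ε, WU$)
All input consumed in state q3 with stack WU$.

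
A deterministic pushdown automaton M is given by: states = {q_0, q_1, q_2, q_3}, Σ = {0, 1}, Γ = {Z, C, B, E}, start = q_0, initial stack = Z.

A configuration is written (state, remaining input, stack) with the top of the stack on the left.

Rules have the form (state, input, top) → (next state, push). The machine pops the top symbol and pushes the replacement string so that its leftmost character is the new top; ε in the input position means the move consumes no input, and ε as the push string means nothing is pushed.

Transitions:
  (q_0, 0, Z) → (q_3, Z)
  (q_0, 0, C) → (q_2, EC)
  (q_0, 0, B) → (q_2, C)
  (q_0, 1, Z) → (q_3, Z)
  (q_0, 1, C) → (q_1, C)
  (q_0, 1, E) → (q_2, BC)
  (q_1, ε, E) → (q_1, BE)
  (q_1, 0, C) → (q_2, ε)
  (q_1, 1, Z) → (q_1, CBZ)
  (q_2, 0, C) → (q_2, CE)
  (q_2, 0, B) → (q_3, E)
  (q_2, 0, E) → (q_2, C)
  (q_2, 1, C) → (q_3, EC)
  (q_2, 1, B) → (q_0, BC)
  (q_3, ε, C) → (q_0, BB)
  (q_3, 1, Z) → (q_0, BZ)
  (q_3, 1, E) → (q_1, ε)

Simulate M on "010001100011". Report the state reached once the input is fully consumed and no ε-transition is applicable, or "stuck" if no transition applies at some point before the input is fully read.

(q_0, 010001100011, Z)
  read 0, top Z: go to q_3, push Z → (q_3, 10001100011, Z)
  read 1, top Z: go to q_0, push BZ → (q_0, 0001100011, BZ)
  read 0, top B: go to q_2, push C → (q_2, 001100011, CZ)
  read 0, top C: go to q_2, push CE → (q_2, 01100011, CEZ)
  read 0, top C: go to q_2, push CE → (q_2, 1100011, CEEZ)
  read 1, top C: go to q_3, push EC → (q_3, 100011, ECEEZ)
  read 1, top E: go to q_1, push ε → (q_1, 00011, CEEZ)
  read 0, top C: go to q_2, push ε → (q_2, 0011, EEZ)
  read 0, top E: go to q_2, push C → (q_2, 011, CEZ)
  read 0, top C: go to q_2, push CE → (q_2, 11, CEEZ)
  read 1, top C: go to q_3, push EC → (q_3, 1, ECEEZ)
  read 1, top E: go to q_1, push ε → (q_1, ε, CEEZ)
All input consumed; M is in state q_1.

q_1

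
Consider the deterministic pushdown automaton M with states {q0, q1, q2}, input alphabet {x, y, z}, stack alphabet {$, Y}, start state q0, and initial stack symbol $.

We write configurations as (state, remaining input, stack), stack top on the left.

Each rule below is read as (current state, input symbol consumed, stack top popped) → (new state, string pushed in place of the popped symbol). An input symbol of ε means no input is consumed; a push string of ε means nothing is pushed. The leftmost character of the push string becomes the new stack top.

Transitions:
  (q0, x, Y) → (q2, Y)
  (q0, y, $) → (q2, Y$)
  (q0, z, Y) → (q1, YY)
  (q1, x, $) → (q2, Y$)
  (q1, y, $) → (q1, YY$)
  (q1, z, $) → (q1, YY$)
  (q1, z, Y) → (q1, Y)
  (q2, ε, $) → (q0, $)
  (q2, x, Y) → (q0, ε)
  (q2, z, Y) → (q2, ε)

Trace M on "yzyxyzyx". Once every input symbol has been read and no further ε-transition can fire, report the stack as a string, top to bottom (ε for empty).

$

(q0, yzyxyzyx, $)
  read y, top $: go to q2, push Y$ → (q2, zyxyzyx, Y$)
  read z, top Y: go to q2, push ε → (q2, yxyzyx, $)
  ε-move, top $: go to q0, push $ → (q0, yxyzyx, $)
  read y, top $: go to q2, push Y$ → (q2, xyzyx, Y$)
  read x, top Y: go to q0, push ε → (q0, yzyx, $)
  read y, top $: go to q2, push Y$ → (q2, zyx, Y$)
  read z, top Y: go to q2, push ε → (q2, yx, $)
  ε-move, top $: go to q0, push $ → (q0, yx, $)
  read y, top $: go to q2, push Y$ → (q2, x, Y$)
  read x, top Y: go to q0, push ε → (q0, ε, $)
All input consumed in state q0 with stack $.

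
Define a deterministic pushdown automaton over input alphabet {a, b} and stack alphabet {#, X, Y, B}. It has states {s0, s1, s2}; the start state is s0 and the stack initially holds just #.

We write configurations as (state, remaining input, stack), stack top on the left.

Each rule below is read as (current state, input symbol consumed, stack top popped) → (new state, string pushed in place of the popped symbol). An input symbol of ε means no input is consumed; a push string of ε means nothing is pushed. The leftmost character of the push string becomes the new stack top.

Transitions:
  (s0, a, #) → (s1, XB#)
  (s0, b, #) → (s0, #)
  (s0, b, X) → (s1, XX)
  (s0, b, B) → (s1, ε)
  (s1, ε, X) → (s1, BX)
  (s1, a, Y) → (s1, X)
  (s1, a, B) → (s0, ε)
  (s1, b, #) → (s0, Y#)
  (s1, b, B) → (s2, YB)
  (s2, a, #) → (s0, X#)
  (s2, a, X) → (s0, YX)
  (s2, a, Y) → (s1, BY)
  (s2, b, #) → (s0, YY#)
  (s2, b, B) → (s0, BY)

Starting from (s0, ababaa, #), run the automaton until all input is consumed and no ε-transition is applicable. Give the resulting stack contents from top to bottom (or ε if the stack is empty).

YBYBXB#

(s0, ababaa, #)
  read a, top #: go to s1, push XB# → (s1, babaa, XB#)
  ε-move, top X: go to s1, push BX → (s1, babaa, BXB#)
  read b, top B: go to s2, push YB → (s2, abaa, YBXB#)
  read a, top Y: go to s1, push BY → (s1, baa, BYBXB#)
  read b, top B: go to s2, push YB → (s2, aa, YBYBXB#)
  read a, top Y: go to s1, push BY → (s1, a, BYBYBXB#)
  read a, top B: go to s0, push ε → (s0, ε, YBYBXB#)
All input consumed in state s0 with stack YBYBXB#.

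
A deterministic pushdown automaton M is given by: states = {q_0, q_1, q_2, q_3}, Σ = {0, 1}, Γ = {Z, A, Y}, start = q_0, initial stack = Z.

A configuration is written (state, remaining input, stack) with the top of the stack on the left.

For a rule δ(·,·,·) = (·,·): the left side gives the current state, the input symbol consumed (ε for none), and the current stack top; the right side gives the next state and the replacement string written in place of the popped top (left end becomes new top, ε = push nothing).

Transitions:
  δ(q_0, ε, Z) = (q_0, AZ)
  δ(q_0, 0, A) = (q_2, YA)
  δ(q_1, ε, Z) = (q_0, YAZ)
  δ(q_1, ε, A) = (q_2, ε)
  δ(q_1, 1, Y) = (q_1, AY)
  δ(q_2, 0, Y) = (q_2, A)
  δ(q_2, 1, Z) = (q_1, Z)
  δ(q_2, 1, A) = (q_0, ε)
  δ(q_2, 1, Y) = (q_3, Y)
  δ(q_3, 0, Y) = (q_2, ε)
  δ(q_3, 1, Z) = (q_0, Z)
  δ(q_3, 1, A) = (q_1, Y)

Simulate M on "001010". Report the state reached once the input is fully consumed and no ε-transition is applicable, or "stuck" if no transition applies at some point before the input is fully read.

(q_0, 001010, Z)
  ε-move, top Z: go to q_0, push AZ → (q_0, 001010, AZ)
  read 0, top A: go to q_2, push YA → (q_2, 01010, YAZ)
  read 0, top Y: go to q_2, push A → (q_2, 1010, AAZ)
  read 1, top A: go to q_0, push ε → (q_0, 010, AZ)
  read 0, top A: go to q_2, push YA → (q_2, 10, YAZ)
  read 1, top Y: go to q_3, push Y → (q_3, 0, YAZ)
  read 0, top Y: go to q_2, push ε → (q_2, ε, AZ)
All input consumed; M is in state q_2.

q_2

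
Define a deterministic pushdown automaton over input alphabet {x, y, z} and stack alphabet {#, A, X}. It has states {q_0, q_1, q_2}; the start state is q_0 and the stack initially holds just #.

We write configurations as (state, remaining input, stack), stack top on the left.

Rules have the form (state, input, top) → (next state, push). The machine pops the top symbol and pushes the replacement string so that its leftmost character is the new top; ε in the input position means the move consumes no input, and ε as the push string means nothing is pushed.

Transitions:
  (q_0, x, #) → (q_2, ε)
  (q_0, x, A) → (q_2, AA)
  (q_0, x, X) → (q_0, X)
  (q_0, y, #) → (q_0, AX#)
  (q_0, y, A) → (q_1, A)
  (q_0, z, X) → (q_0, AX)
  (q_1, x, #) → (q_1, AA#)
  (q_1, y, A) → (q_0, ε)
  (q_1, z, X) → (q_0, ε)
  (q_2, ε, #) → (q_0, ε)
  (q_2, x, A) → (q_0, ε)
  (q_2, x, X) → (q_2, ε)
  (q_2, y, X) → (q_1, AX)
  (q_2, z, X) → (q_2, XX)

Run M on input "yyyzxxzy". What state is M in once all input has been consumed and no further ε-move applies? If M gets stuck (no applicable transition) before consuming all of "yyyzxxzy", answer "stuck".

(q_0, yyyzxxzy, #)
  read y, top #: go to q_0, push AX# → (q_0, yyzxxzy, AX#)
  read y, top A: go to q_1, push A → (q_1, yzxxzy, AX#)
  read y, top A: go to q_0, push ε → (q_0, zxxzy, X#)
  read z, top X: go to q_0, push AX → (q_0, xxzy, AX#)
  read x, top A: go to q_2, push AA → (q_2, xzy, AAX#)
  read x, top A: go to q_0, push ε → (q_0, zy, AX#)
No transition for (q_0, z, top A); M blocks with input zy remaining.

stuck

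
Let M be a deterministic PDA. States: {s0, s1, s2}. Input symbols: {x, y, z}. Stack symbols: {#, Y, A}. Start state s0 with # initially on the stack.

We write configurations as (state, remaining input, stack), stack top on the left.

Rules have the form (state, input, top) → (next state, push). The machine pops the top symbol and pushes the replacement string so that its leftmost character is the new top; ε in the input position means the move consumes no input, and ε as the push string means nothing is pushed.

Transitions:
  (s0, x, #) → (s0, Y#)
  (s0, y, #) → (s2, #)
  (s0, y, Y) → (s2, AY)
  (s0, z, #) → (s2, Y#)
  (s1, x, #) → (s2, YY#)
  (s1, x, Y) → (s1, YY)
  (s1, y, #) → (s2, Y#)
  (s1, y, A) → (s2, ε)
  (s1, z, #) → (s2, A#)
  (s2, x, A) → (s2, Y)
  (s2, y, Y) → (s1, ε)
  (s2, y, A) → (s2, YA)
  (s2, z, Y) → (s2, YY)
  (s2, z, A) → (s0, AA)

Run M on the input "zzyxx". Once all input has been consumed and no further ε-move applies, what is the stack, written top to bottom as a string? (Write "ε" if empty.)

(s0, zzyxx, #)
  read z, top #: go to s2, push Y# → (s2, zyxx, Y#)
  read z, top Y: go to s2, push YY → (s2, yxx, YY#)
  read y, top Y: go to s1, push ε → (s1, xx, Y#)
  read x, top Y: go to s1, push YY → (s1, x, YY#)
  read x, top Y: go to s1, push YY → (s1, ε, YYY#)
All input consumed in state s1 with stack YYY#.

YYY#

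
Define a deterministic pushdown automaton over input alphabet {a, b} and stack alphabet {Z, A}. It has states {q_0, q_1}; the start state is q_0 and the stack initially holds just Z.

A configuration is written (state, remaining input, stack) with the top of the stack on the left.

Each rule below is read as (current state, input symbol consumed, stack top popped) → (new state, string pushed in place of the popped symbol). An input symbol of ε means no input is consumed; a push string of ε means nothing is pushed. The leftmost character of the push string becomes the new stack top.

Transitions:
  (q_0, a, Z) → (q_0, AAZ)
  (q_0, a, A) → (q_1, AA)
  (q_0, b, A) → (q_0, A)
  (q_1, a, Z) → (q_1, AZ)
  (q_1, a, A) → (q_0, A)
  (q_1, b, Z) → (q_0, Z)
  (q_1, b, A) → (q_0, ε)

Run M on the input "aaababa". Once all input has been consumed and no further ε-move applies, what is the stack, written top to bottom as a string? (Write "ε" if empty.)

AAAAZ

(q_0, aaababa, Z)
  read a, top Z: go to q_0, push AAZ → (q_0, aababa, AAZ)
  read a, top A: go to q_1, push AA → (q_1, ababa, AAAZ)
  read a, top A: go to q_0, push A → (q_0, baba, AAAZ)
  read b, top A: go to q_0, push A → (q_0, aba, AAAZ)
  read a, top A: go to q_1, push AA → (q_1, ba, AAAAZ)
  read b, top A: go to q_0, push ε → (q_0, a, AAAZ)
  read a, top A: go to q_1, push AA → (q_1, ε, AAAAZ)
All input consumed in state q_1 with stack AAAAZ.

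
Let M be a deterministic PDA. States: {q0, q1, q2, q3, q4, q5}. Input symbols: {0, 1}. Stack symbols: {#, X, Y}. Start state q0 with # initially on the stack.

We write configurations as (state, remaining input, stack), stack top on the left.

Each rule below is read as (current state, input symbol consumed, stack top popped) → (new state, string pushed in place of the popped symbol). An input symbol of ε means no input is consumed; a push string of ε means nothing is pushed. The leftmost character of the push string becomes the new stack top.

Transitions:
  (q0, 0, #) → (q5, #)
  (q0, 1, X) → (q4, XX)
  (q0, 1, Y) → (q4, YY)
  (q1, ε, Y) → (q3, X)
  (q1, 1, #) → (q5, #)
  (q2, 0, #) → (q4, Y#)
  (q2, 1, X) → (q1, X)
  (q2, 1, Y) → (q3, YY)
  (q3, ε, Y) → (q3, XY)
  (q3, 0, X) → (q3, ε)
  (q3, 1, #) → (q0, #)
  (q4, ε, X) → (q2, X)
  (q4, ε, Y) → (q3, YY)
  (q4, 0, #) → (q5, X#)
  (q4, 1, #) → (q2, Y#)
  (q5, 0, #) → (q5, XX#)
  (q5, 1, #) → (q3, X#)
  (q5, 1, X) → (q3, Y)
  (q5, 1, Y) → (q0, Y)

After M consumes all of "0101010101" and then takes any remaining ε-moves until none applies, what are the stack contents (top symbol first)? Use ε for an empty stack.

(q0, 0101010101, #)
  read 0, top #: go to q5, push # → (q5, 101010101, #)
  read 1, top #: go to q3, push X# → (q3, 01010101, X#)
  read 0, top X: go to q3, push ε → (q3, 1010101, #)
  read 1, top #: go to q0, push # → (q0, 010101, #)
  read 0, top #: go to q5, push # → (q5, 10101, #)
  read 1, top #: go to q3, push X# → (q3, 0101, X#)
  read 0, top X: go to q3, push ε → (q3, 101, #)
  read 1, top #: go to q0, push # → (q0, 01, #)
  read 0, top #: go to q5, push # → (q5, 1, #)
  read 1, top #: go to q3, push X# → (q3, ε, X#)
All input consumed in state q3 with stack X#.

X#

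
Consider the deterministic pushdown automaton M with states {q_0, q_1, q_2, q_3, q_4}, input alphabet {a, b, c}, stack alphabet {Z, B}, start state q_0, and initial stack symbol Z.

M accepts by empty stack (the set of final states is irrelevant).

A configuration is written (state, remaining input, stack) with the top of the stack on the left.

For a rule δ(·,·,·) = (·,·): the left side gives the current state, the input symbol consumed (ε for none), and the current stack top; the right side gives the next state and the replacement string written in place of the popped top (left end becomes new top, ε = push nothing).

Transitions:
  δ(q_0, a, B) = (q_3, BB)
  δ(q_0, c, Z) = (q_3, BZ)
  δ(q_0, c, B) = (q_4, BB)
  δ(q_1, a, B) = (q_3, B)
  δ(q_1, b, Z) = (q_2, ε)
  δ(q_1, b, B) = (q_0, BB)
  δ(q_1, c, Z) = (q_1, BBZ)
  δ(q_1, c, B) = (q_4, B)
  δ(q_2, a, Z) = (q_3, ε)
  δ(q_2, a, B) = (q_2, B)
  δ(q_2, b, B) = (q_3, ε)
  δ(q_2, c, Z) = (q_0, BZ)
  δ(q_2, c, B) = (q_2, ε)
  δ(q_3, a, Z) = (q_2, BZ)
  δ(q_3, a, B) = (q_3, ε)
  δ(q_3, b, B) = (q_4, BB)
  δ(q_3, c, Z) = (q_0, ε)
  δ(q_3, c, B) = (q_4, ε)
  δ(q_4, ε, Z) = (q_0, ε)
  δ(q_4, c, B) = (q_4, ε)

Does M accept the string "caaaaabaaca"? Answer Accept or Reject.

(q_0, caaaaabaaca, Z) ⊢ (q_3, aaaaabaaca, BZ) ⊢ (q_3, aaaabaaca, Z) ⊢ (q_2, aaabaaca, BZ) ⊢ (q_2, aabaaca, BZ) ⊢ (q_2, abaaca, BZ) ⊢ (q_2, baaca, BZ) ⊢ (q_3, aaca, Z) ⊢ (q_2, aca, BZ) ⊢ (q_2, ca, BZ) ⊢ (q_2, a, Z) ⊢ (q_3, ε, ε)
All input consumed and the stack is empty.

Accept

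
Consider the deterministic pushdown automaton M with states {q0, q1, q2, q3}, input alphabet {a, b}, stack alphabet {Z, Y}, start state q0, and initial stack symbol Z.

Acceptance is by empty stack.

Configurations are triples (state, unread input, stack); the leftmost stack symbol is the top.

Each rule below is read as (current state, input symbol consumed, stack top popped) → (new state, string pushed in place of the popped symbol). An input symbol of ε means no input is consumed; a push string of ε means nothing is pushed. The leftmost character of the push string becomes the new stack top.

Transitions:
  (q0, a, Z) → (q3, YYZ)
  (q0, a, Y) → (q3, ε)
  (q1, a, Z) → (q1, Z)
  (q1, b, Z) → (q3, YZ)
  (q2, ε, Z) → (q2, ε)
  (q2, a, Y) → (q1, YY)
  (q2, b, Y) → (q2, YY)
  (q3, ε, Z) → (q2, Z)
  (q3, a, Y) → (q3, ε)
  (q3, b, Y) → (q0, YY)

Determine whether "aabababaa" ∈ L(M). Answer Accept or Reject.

(q0, aabababaa, Z) ⊢ (q3, abababaa, YYZ) ⊢ (q3, bababaa, YZ) ⊢ (q0, ababaa, YYZ) ⊢ (q3, babaa, YZ) ⊢ (q0, abaa, YYZ) ⊢ (q3, baa, YZ) ⊢ (q0, aa, YYZ) ⊢ (q3, a, YZ) ⊢ (q3, ε, Z) ⊢ (q2, ε, Z) ⊢ (q2, ε, ε)
All input consumed and the stack is empty.

Accept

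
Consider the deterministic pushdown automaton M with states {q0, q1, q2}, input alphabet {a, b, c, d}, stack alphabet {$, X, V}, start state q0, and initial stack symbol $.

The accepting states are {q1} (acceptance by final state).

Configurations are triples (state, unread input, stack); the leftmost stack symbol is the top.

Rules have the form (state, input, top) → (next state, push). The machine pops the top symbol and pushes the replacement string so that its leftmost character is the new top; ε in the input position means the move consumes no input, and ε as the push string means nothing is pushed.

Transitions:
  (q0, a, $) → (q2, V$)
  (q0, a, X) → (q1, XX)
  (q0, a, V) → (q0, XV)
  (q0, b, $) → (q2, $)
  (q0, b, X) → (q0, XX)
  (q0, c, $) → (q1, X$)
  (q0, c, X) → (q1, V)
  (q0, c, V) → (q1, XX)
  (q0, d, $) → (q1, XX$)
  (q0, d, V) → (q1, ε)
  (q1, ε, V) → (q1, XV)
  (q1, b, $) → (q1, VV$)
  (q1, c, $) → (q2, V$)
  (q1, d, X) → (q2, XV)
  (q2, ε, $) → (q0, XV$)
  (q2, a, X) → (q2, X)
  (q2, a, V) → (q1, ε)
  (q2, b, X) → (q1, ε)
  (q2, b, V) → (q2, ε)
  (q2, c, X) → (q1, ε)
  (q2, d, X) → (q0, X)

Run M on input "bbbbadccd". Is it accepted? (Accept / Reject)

Reject

(q0, bbbbadccd, $)
  read b, top $: go to q2, push $ → (q2, bbbadccd, $)
  ε-move, top $: go to q0, push XV$ → (q0, bbbadccd, XV$)
  read b, top X: go to q0, push XX → (q0, bbadccd, XXV$)
  read b, top X: go to q0, push XX → (q0, badccd, XXXV$)
  read b, top X: go to q0, push XX → (q0, adccd, XXXXV$)
  read a, top X: go to q1, push XX → (q1, dccd, XXXXXV$)
  read d, top X: go to q2, push XV → (q2, ccd, XVXXXXV$)
  read c, top X: go to q1, push ε → (q1, cd, VXXXXV$)
  ε-move, top V: go to q1, push XV → (q1, cd, XVXXXXV$)
No transition applies at (q1, cd, XVXXXXV$); input not fully consumed.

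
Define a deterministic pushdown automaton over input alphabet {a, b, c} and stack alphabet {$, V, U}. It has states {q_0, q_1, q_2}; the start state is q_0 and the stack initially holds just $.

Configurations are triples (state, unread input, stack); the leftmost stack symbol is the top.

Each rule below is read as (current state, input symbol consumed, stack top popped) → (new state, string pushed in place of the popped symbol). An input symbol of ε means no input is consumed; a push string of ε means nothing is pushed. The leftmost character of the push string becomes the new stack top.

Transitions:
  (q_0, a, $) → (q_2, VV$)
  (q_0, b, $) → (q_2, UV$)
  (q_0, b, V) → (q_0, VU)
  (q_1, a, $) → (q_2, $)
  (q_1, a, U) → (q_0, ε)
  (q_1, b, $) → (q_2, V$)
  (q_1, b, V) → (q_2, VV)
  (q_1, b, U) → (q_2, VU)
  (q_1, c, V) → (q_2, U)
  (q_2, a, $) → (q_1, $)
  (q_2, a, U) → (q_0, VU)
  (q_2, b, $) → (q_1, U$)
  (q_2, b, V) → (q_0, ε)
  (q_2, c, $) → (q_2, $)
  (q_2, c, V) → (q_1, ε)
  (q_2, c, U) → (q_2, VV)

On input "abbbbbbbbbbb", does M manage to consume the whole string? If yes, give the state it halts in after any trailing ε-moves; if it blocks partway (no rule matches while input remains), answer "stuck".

q_0

(q_0, abbbbbbbbbbb, $) ⊢ (q_2, bbbbbbbbbbb, VV$) ⊢ (q_0, bbbbbbbbbb, V$) ⊢ (q_0, bbbbbbbbb, VU$) ⊢ (q_0, bbbbbbbb, VUU$) ⊢ (q_0, bbbbbbb, VUUU$) ⊢ (q_0, bbbbbb, VUUUU$) ⊢ (q_0, bbbbb, VUUUUU$) ⊢ (q_0, bbbb, VUUUUUU$) ⊢ (q_0, bbb, VUUUUUUU$) ⊢ (q_0, bb, VUUUUUUUU$) ⊢ (q_0, b, VUUUUUUUUU$) ⊢ (q_0, ε, VUUUUUUUUUU$)
All input consumed; M is in state q_0.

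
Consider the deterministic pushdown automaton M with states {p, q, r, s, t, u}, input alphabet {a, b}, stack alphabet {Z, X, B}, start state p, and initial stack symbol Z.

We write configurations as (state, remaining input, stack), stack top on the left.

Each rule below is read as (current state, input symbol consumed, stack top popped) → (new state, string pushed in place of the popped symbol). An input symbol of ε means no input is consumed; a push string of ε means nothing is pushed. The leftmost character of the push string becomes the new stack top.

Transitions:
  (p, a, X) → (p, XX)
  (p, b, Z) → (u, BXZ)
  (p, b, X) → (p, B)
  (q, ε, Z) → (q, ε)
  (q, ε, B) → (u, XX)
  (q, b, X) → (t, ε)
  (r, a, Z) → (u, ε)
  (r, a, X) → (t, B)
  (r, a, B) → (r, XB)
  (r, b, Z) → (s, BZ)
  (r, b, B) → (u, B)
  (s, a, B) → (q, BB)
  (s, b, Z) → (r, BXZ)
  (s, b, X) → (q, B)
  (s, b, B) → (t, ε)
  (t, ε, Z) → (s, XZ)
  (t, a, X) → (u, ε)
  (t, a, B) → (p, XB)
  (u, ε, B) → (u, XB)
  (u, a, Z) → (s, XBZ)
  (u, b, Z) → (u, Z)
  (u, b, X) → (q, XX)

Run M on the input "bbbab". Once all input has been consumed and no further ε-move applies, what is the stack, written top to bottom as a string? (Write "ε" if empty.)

XXBXZ

(p, bbbab, Z)
  read b, top Z: go to u, push BXZ → (u, bbab, BXZ)
  ε-move, top B: go to u, push XB → (u, bbab, XBXZ)
  read b, top X: go to q, push XX → (q, bab, XXBXZ)
  read b, top X: go to t, push ε → (t, ab, XBXZ)
  read a, top X: go to u, push ε → (u, b, BXZ)
  ε-move, top B: go to u, push XB → (u, b, XBXZ)
  read b, top X: go to q, push XX → (q, ε, XXBXZ)
All input consumed in state q with stack XXBXZ.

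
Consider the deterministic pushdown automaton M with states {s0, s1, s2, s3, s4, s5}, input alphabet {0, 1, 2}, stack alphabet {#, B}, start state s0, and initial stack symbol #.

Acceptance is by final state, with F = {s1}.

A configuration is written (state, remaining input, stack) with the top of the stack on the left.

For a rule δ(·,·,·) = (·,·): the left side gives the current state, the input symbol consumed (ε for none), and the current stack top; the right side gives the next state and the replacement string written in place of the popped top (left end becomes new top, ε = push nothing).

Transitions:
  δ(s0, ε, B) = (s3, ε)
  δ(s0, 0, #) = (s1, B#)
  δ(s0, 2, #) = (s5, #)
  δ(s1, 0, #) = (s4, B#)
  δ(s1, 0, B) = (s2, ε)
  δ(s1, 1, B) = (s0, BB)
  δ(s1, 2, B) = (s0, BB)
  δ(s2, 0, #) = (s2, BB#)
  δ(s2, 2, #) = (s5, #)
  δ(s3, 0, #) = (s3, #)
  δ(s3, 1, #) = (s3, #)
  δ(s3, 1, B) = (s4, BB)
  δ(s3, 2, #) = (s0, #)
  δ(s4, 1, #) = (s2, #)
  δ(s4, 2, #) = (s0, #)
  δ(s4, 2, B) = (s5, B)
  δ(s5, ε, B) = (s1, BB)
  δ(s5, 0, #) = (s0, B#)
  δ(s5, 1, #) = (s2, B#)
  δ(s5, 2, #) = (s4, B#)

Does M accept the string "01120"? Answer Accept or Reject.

(s0, 01120, #)
  read 0, top #: go to s1, push B# → (s1, 1120, B#)
  read 1, top B: go to s0, push BB → (s0, 120, BB#)
  ε-move, top B: go to s3, push ε → (s3, 120, B#)
  read 1, top B: go to s4, push BB → (s4, 20, BB#)
  read 2, top B: go to s5, push B → (s5, 0, BB#)
  ε-move, top B: go to s1, push BB → (s1, 0, BBB#)
  read 0, top B: go to s2, push ε → (s2, ε, BB#)
All input consumed; state s2 ∉ F and no further ε-move applies.

Reject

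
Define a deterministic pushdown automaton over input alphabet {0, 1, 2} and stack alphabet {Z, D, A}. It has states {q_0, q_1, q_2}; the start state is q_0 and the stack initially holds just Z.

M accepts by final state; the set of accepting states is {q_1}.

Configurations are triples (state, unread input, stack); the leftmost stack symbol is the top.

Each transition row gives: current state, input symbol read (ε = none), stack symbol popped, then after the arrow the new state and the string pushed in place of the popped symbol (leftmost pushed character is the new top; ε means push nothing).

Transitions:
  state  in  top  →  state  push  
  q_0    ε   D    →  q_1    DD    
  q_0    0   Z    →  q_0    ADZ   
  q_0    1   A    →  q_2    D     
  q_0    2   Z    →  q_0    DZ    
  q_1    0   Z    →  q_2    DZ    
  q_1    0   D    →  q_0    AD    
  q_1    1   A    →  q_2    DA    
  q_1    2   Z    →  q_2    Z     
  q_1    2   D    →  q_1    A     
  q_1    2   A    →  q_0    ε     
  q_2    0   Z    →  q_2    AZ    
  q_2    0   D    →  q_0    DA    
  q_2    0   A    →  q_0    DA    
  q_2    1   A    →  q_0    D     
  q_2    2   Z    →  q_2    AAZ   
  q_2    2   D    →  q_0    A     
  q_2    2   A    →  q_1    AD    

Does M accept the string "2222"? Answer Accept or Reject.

(q_0, 2222, Z) ⊢ (q_0, 222, DZ) ⊢ (q_1, 222, DDZ) ⊢ (q_1, 22, ADZ) ⊢ (q_0, 2, DZ) ⊢ (q_1, 2, DDZ) ⊢ (q_1, ε, ADZ)
All input consumed; state q_1 ∈ F.

Accept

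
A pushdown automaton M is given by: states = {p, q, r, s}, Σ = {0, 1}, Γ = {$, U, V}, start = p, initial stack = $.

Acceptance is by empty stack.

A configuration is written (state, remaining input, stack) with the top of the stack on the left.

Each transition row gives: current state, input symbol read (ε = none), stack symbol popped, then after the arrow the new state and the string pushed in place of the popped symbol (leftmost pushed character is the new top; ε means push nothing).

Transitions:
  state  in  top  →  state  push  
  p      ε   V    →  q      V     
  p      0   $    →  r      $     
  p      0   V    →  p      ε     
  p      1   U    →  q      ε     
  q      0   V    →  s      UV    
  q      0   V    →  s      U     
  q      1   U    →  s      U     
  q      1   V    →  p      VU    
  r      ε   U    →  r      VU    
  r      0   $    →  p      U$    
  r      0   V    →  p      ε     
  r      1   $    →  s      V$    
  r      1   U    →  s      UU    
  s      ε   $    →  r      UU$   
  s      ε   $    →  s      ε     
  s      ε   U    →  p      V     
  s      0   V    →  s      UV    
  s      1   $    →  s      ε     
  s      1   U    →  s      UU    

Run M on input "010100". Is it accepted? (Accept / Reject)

No computation consumes all input and empties the stack.

Reject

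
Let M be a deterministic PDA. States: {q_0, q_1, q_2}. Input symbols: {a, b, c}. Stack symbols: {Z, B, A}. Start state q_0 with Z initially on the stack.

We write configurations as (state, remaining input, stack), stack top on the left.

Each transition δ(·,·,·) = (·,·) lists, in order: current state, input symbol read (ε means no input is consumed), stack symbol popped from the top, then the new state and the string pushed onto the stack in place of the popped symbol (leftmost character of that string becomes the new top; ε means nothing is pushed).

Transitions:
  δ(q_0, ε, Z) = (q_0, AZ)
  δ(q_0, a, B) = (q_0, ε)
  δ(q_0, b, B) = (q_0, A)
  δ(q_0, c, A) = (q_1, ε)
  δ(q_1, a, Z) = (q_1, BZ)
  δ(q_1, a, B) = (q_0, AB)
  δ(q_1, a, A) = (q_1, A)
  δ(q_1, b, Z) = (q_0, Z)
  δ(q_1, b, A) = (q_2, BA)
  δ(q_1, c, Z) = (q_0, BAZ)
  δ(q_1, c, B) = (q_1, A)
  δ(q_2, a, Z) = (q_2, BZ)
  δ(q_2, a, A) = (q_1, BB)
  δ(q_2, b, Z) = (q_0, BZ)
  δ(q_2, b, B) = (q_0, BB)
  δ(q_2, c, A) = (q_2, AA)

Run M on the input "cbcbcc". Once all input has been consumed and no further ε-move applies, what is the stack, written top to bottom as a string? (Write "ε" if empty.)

(q_0, cbcbcc, Z)
  ε-move, top Z: go to q_0, push AZ → (q_0, cbcbcc, AZ)
  read c, top A: go to q_1, push ε → (q_1, bcbcc, Z)
  read b, top Z: go to q_0, push Z → (q_0, cbcc, Z)
  ε-move, top Z: go to q_0, push AZ → (q_0, cbcc, AZ)
  read c, top A: go to q_1, push ε → (q_1, bcc, Z)
  read b, top Z: go to q_0, push Z → (q_0, cc, Z)
  ε-move, top Z: go to q_0, push AZ → (q_0, cc, AZ)
  read c, top A: go to q_1, push ε → (q_1, c, Z)
  read c, top Z: go to q_0, push BAZ → (q_0, ε, BAZ)
All input consumed in state q_0 with stack BAZ.

BAZ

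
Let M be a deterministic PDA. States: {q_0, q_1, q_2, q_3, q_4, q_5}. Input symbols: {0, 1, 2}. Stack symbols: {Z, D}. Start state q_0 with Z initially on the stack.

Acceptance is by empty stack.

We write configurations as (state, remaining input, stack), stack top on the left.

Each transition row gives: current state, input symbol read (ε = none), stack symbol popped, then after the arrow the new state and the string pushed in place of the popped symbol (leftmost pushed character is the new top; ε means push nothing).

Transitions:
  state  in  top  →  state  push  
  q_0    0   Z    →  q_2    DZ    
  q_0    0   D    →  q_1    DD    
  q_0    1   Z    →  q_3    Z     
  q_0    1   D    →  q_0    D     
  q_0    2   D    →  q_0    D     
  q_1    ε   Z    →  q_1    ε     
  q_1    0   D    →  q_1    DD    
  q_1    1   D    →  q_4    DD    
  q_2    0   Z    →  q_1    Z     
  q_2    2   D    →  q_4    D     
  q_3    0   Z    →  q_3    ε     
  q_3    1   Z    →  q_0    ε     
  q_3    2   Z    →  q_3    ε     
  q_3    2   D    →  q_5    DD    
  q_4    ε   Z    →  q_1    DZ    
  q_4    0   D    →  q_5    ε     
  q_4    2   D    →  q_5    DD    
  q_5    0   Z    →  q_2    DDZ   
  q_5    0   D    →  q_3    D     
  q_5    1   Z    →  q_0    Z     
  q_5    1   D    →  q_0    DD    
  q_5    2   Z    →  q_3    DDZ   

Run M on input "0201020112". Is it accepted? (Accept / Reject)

Accept

(q_0, 0201020112, Z)
  read 0, top Z: go to q_2, push DZ → (q_2, 201020112, DZ)
  read 2, top D: go to q_4, push D → (q_4, 01020112, DZ)
  read 0, top D: go to q_5, push ε → (q_5, 1020112, Z)
  read 1, top Z: go to q_0, push Z → (q_0, 020112, Z)
  read 0, top Z: go to q_2, push DZ → (q_2, 20112, DZ)
  read 2, top D: go to q_4, push D → (q_4, 0112, DZ)
  read 0, top D: go to q_5, push ε → (q_5, 112, Z)
  read 1, top Z: go to q_0, push Z → (q_0, 12, Z)
  read 1, top Z: go to q_3, push Z → (q_3, 2, Z)
  read 2, top Z: go to q_3, push ε → (q_3, ε, ε)
All input consumed and the stack is empty.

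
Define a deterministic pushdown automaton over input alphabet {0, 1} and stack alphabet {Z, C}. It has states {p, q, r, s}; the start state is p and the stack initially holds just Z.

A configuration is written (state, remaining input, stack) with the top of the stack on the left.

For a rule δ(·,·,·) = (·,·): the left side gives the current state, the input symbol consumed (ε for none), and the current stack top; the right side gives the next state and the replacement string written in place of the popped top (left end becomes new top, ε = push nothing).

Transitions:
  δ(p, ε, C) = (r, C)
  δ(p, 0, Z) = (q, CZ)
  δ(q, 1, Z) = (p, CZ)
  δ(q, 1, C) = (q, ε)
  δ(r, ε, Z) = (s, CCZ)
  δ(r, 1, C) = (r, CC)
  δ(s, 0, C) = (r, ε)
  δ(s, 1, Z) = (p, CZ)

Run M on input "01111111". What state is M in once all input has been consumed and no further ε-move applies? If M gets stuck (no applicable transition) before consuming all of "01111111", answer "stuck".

r

(p, 01111111, Z) ⊢ (q, 1111111, CZ) ⊢ (q, 111111, Z) ⊢ (p, 11111, CZ) ⊢ (r, 11111, CZ) ⊢ (r, 1111, CCZ) ⊢ (r, 111, CCCZ) ⊢ (r, 11, CCCCZ) ⊢ (r, 1, CCCCCZ) ⊢ (r, ε, CCCCCCZ)
All input consumed; M is in state r.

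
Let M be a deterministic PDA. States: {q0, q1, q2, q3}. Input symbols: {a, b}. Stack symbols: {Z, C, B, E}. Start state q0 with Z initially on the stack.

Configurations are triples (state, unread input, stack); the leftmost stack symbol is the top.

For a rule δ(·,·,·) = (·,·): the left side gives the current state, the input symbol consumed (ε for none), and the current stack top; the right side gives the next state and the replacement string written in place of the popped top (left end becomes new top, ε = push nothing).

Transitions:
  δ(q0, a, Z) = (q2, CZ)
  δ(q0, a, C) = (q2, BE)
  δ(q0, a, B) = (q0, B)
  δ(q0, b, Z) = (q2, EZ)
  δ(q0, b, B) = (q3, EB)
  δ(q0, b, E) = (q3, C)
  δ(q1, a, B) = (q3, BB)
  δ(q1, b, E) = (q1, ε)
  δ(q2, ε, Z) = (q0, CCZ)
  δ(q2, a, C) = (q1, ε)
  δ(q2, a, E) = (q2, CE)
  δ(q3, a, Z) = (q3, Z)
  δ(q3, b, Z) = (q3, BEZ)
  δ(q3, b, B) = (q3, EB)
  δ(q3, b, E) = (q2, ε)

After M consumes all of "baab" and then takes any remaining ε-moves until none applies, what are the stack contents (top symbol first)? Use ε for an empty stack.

Z

(q0, baab, Z)
  read b, top Z: go to q2, push EZ → (q2, aab, EZ)
  read a, top E: go to q2, push CE → (q2, ab, CEZ)
  read a, top C: go to q1, push ε → (q1, b, EZ)
  read b, top E: go to q1, push ε → (q1, ε, Z)
All input consumed in state q1 with stack Z.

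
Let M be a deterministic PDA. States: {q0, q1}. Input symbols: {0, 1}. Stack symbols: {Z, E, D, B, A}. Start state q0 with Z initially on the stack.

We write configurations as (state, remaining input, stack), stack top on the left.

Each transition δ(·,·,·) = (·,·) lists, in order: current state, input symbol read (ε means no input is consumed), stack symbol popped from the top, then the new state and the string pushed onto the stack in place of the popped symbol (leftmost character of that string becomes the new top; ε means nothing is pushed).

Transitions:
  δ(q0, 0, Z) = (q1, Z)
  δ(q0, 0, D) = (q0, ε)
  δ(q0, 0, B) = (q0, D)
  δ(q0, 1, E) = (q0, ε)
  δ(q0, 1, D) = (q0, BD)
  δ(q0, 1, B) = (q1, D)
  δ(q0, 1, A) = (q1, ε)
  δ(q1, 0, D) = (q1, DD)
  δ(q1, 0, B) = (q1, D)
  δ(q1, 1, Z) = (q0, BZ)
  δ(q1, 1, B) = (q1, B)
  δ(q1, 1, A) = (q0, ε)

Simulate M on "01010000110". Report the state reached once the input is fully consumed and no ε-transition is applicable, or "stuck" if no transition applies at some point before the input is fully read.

(q0, 01010000110, Z)
  read 0, top Z: go to q1, push Z → (q1, 1010000110, Z)
  read 1, top Z: go to q0, push BZ → (q0, 010000110, BZ)
  read 0, top B: go to q0, push D → (q0, 10000110, DZ)
  read 1, top D: go to q0, push BD → (q0, 0000110, BDZ)
  read 0, top B: go to q0, push D → (q0, 000110, DDZ)
  read 0, top D: go to q0, push ε → (q0, 00110, DZ)
  read 0, top D: go to q0, push ε → (q0, 0110, Z)
  read 0, top Z: go to q1, push Z → (q1, 110, Z)
  read 1, top Z: go to q0, push BZ → (q0, 10, BZ)
  read 1, top B: go to q1, push D → (q1, 0, DZ)
  read 0, top D: go to q1, push DD → (q1, ε, DDZ)
All input consumed; M is in state q1.

q1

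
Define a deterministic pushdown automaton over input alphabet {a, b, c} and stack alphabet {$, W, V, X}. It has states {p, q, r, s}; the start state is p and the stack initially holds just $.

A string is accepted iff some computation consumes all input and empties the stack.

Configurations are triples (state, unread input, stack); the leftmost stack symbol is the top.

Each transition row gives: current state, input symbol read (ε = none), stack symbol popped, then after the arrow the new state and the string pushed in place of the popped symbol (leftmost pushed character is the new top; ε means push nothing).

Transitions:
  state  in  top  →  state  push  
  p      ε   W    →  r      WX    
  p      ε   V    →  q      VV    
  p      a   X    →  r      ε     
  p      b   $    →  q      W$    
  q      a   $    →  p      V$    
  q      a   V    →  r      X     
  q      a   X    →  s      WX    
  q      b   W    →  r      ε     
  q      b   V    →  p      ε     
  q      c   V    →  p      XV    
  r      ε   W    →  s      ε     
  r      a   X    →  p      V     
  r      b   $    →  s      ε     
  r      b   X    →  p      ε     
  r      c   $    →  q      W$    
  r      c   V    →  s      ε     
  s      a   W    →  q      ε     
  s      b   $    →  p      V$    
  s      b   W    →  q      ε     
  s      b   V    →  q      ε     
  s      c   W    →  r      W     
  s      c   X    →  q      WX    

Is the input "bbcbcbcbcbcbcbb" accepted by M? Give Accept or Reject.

(p, bbcbcbcbcbcbcbb, $)
  read b, top $: go to q, push W$ → (q, bcbcbcbcbcbcbb, W$)
  read b, top W: go to r, push ε → (r, cbcbcbcbcbcbb, $)
  read c, top $: go to q, push W$ → (q, bcbcbcbcbcbb, W$)
  read b, top W: go to r, push ε → (r, cbcbcbcbcbb, $)
  read c, top $: go to q, push W$ → (q, bcbcbcbcbb, W$)
  read b, top W: go to r, push ε → (r, cbcbcbcbb, $)
  read c, top $: go to q, push W$ → (q, bcbcbcbb, W$)
  read b, top W: go to r, push ε → (r, cbcbcbb, $)
  read c, top $: go to q, push W$ → (q, bcbcbb, W$)
  read b, top W: go to r, push ε → (r, cbcbb, $)
  read c, top $: go to q, push W$ → (q, bcbb, W$)
  read b, top W: go to r, push ε → (r, cbb, $)
  read c, top $: go to q, push W$ → (q, bb, W$)
  read b, top W: go to r, push ε → (r, b, $)
  read b, top $: go to s, push ε → (s, ε, ε)
All input consumed and the stack is empty.

Accept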